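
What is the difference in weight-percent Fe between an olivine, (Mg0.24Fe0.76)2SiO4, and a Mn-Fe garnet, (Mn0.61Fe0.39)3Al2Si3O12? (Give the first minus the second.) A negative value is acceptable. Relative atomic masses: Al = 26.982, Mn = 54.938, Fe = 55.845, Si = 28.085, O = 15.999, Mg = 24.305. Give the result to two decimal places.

M((Mg0.24Fe0.76)2SiO4) = 188.632 g/mol, so wt% Fe = 84.884/188.632 × 100 = 45.00%.
M((Mn0.61Fe0.39)3Al2Si3O12) = 496.082 g/mol, so wt% Fe = 65.339/496.082 × 100 = 13.17%.
45.00 − 13.17 = 31.83 pp.

31.83 percentage points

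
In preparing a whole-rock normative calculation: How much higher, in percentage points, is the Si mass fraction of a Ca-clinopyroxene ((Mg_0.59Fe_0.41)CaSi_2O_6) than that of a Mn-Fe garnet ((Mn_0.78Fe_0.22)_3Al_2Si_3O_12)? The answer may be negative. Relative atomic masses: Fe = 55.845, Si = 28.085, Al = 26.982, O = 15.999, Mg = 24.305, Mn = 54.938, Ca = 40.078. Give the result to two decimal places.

M((Mg_0.59Fe_0.41)CaSi_2O_6) = 229.478 g/mol, so wt% Si = 56.170/229.478 × 100 = 24.48%.
M((Mn_0.78Fe_0.22)_3Al_2Si_3O_12) = 495.620 g/mol, so wt% Si = 84.255/495.620 × 100 = 17.00%.
24.48 − 17.00 = 7.48 pp.

7.48 percentage points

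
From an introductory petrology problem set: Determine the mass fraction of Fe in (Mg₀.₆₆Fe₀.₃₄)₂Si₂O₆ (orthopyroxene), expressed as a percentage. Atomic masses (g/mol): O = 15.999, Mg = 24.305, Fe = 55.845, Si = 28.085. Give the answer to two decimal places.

Formula mass = 1.32*24.305 + 0.68*55.845 + 2*28.085 + 6*15.999 = 222.221 g/mol, of which 37.975 g is Fe.
So Fe makes up 37.975/222.221 = 0.1709 of the mass, i.e. 17.09%.

17.09 mass %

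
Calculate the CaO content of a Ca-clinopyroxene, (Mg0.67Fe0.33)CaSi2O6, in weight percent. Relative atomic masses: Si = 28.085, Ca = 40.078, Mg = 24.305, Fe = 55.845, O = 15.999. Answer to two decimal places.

Molar mass of (Mg0.67Fe0.33)CaSi2O6 = 0.67·24.305 + 0.33·55.845 + 1·40.078 + 2·28.085 + 6·15.999 = 226.955 g/mol.
Each formula unit contains 1 Ca, equivalent to 1/1 = 1.0000 mol CaO.
M(CaO) = 1×40.078 + 1×15.999 = 56.077 g/mol.
Mass of CaO per formula unit = 1.0000 × 56.077 = 56.077 g.
CaO wt% = 56.077 / 226.955 × 100 = 24.71%.

24.71 wt%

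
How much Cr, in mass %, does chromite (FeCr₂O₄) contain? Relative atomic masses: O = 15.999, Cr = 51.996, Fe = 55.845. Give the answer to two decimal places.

M(FeCr₂O₄) = 223.833 g/mol.
Cr contributes 2 × 51.996 = 103.992 g per mole.
103.992/223.833 = 0.4646 → 46.46%.

46.46 mass %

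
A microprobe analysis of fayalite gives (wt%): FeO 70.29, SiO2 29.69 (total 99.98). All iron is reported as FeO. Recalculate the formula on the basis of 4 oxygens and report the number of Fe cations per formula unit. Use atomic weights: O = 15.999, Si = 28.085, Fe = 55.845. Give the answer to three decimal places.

FeO (M=71.844): mol = 0.97837; Fe = 0.97837, O = 0.97837.
SiO2 (M=60.083): mol = 0.49415; Si = 0.49415, O = 0.98830.
ΣO = 1.96667; factor = 4/ΣO = 2.03389.
Fe apfu = 0.97837 × 2.03389 = 1.990.

1.990 Fe apfu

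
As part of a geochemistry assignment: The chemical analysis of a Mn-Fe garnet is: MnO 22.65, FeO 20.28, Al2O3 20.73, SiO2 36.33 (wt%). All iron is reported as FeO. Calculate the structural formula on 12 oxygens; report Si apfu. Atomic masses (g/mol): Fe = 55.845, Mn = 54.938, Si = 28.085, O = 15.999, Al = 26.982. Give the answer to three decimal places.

MnO (M=70.937): mol = 0.31930; Mn = 0.31930, O = 0.31930.
FeO (M=71.844): mol = 0.28228; Fe = 0.28228, O = 0.28228.
Al2O3 (M=101.961): mol = 0.20331; Al = 0.40662, O = 0.60993.
SiO2 (M=60.083): mol = 0.60466; Si = 0.60466, O = 1.20932.
ΣO = 2.42083; factor = 12/ΣO = 4.95698.
Si apfu = 0.60466 × 4.95698 = 2.997.

2.997 Si apfu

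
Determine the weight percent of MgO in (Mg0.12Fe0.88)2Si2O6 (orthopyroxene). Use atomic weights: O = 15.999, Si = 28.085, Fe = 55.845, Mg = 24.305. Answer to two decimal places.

3.77 wt%

Molar mass of (Mg0.12Fe0.88)2Si2O6 = 0.24·24.305 + 1.76·55.845 + 2·28.085 + 6·15.999 = 256.284 g/mol.
Each formula unit contains 0.24 Mg, equivalent to 0.24/1 = 0.2400 mol MgO.
M(MgO) = 1×24.305 + 1×15.999 = 40.304 g/mol.
Mass of MgO per formula unit = 0.2400 × 40.304 = 9.673 g.
MgO wt% = 9.673 / 256.284 × 100 = 3.77%.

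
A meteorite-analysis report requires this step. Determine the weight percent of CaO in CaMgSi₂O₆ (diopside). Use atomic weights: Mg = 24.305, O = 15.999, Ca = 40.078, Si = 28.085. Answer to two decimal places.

M(CaMgSi₂O₆) = 216.547 g/mol; M(CaO) = 56.077 g/mol.
Moles CaO per formula unit = 1 Ca ÷ 1 = 1.0000.
CaO fraction = (1.0000 × 56.077) / 216.547 = 56.077/216.547 = 0.2590.

25.90 wt%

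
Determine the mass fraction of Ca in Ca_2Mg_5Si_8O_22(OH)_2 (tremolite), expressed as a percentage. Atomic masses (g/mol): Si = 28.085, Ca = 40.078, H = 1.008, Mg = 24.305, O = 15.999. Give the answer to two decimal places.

Formula mass = 2·40.078 + 5·24.305 + 8·28.085 + 24·15.999 + 2·1.008 = 812.353 g/mol, of which 80.156 g is Ca.
So Ca makes up 80.156/812.353 = 0.0987 of the mass, i.e. 9.87%.

9.87 wt%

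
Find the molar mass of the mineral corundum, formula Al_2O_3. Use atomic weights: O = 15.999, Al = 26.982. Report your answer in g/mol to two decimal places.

The formula mass is the sum 2*26.982 + 3*15.999.

101.96 g/mol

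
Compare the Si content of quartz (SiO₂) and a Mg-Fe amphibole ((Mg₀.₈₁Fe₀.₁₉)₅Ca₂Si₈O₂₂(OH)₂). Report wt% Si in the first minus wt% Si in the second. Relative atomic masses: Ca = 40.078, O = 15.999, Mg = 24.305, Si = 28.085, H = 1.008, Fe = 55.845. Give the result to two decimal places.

20.07 percentage points

First mineral: 28.085 g Si in 60.083 g formula = 46.74 wt% Si.
Second mineral: 224.680 g Si in 842.316 g formula = 26.67 wt% Si.
46.74% − 26.67% gives a difference of 20.07 percentage points.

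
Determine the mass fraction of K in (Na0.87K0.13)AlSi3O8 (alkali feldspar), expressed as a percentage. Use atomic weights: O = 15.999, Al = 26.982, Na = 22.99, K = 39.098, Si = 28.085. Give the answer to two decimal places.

Formula mass = 0.87·22.99 + 0.13·39.098 + 1·26.982 + 3·28.085 + 8·15.999 = 264.313 g/mol, of which 5.083 g is K.
So K makes up 5.083/264.313 = 0.0192 of the mass, i.e. 1.92%.

1.92 weight percent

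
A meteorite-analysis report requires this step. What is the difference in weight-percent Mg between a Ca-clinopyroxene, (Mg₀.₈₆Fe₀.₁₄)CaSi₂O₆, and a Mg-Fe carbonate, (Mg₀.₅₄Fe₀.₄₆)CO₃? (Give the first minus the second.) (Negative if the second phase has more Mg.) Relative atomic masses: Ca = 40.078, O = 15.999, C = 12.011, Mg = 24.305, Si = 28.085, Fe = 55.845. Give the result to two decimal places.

-3.82 percentage points

Mg in (Mg₀.₈₆Fe₀.₁₄)CaSi₂O₆: molar mass 220.963 g/mol; 0.86×24.305 = 20.902 g → 9.46 wt%.
Mg in (Mg₀.₅₄Fe₀.₄₆)CO₃: molar mass 98.821 g/mol; 0.54×24.305 = 13.125 g → 13.28 wt%.
Difference = 9.46 − 13.28 = -3.82 percentage points.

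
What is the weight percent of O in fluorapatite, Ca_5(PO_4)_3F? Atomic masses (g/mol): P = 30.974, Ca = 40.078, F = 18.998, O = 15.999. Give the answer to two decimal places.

38.07 weight percent

M(Ca_5(PO_4)_3F) = 504.298 g/mol.
O contributes 12 × 15.999 = 191.988 g per mole.
191.988/504.298 = 0.3807 → 38.07%.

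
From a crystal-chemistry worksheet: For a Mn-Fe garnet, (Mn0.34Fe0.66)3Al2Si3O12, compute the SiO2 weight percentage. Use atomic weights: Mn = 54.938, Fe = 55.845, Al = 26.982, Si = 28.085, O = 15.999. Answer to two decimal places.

36.28 wt%

Molar mass of (Mn0.34Fe0.66)3Al2Si3O12 = 1.02*54.938 + 1.98*55.845 + 2*26.982 + 3*28.085 + 12*15.999 = 496.817 g/mol.
Each formula unit contains 3 Si, equivalent to 3/1 = 3.0000 mol SiO2.
M(SiO2) = 1×28.085 + 2×15.999 = 60.083 g/mol.
Mass of SiO2 per formula unit = 3.0000 × 60.083 = 180.249 g.
SiO2 wt% = 180.249 / 496.817 × 100 = 36.28%.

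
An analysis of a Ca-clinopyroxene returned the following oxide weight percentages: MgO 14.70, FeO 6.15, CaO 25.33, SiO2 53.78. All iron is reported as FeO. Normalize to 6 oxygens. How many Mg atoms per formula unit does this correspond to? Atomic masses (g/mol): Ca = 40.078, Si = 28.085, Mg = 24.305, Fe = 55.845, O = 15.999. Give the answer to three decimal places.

0.813 Mg apfu

MgO: 14.70/40.304 = 0.36473 mol → 0.36473 mol Mg, 0.36473 mol O.
FeO: 6.15/71.844 = 0.08560 mol → 0.08560 mol Fe, 0.08560 mol O.
CaO: 25.33/56.077 = 0.45170 mol → 0.45170 mol Ca, 0.45170 mol O.
SiO2: 53.78/60.083 = 0.89510 mol → 0.89510 mol Si, 1.79020 mol O.
Total oxygen = 2.69223 mol. Normalization factor = 6/2.69223 = 2.22864.
Mg per 6 O = 0.36473 × 2.22864 = 0.813.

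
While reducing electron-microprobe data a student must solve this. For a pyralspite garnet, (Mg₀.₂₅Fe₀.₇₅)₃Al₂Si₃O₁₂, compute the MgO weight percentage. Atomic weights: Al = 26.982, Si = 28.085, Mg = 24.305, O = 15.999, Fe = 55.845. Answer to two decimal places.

Molar mass of (Mg₀.₂₅Fe₀.₇₅)₃Al₂Si₃O₁₂ = 0.75·24.305 + 2.25·55.845 + 2·26.982 + 3·28.085 + 12·15.999 = 474.087 g/mol.
Each formula unit contains 0.75 Mg, equivalent to 0.75/1 = 0.7500 mol MgO.
M(MgO) = 1×24.305 + 1×15.999 = 40.304 g/mol.
Mass of MgO per formula unit = 0.7500 × 40.304 = 30.228 g.
MgO wt% = 30.228 / 474.087 × 100 = 6.38%.

6.38 wt%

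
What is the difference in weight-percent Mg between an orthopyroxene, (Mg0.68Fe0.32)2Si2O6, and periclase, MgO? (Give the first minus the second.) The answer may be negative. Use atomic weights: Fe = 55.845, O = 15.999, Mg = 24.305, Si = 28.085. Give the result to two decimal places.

First mineral: 33.055 g Mg in 220.960 g formula = 14.96 wt% Mg.
Second mineral: 24.305 g Mg in 40.304 g formula = 60.30 wt% Mg.
14.96% − 60.30% gives a difference of -45.34 percentage points.

-45.34 percentage points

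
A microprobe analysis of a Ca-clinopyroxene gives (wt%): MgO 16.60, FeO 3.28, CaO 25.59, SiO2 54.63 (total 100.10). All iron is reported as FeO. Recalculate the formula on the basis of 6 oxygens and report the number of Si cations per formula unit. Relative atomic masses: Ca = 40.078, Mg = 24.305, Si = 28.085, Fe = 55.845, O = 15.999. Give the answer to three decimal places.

MgO (M=40.304): mol = 0.41187; Mg = 0.41187, O = 0.41187.
FeO (M=71.844): mol = 0.04565; Fe = 0.04565, O = 0.04565.
CaO (M=56.077): mol = 0.45634; Ca = 0.45634, O = 0.45634.
SiO2 (M=60.083): mol = 0.90924; Si = 0.90924, O = 1.81848.
ΣO = 2.73234; factor = 6/ΣO = 2.19592.
Si apfu = 0.90924 × 2.19592 = 1.997.

1.997 Si apfu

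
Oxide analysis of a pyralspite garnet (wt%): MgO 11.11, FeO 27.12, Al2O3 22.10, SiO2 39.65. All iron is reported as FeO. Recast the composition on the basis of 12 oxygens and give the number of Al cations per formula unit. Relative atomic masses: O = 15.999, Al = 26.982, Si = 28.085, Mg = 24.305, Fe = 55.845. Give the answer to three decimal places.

1.983 Al apfu

MgO (M=40.304): mol = 0.27566; Mg = 0.27566, O = 0.27566.
FeO (M=71.844): mol = 0.37748; Fe = 0.37748, O = 0.37748.
Al2O3 (M=101.961): mol = 0.21675; Al = 0.43350, O = 0.65025.
SiO2 (M=60.083): mol = 0.65992; Si = 0.65992, O = 1.31984.
ΣO = 2.62323; factor = 12/ΣO = 4.57451.
Al apfu = 0.43350 × 4.57451 = 1.983.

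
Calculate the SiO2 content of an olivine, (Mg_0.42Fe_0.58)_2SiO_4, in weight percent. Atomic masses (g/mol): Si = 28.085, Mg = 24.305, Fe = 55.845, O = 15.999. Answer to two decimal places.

33.89 wt%

Formula mass = 177.277 g/mol.
1 Si → 1.0000 mol SiO2 per formula unit; M(SiO2) = 60.083, so SiO2 mass = 60.083 g.
60.083/177.277 × 100 = 33.89 wt%.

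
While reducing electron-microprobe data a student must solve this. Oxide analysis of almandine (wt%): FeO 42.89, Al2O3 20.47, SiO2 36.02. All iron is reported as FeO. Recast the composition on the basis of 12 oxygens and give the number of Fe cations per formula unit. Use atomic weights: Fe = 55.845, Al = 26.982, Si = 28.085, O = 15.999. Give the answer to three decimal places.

2.987 Fe apfu

FeO: 42.89/71.844 = 0.59699 mol → 0.59699 mol Fe, 0.59699 mol O.
Al2O3: 20.47/101.961 = 0.20076 mol → 0.40152 mol Al, 0.60228 mol O.
SiO2: 36.02/60.083 = 0.59950 mol → 0.59950 mol Si, 1.19900 mol O.
Total oxygen = 2.39827 mol. Normalization factor = 12/2.39827 = 5.00361.
Fe per 12 O = 0.59699 × 5.00361 = 2.987.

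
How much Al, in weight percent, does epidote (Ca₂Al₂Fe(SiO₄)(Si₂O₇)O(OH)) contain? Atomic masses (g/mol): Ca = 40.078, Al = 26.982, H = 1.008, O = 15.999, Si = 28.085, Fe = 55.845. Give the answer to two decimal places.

11.17 weight percent

Formula mass = 2×40.078 + 2×26.982 + 1×55.845 + 3×28.085 + 13×15.999 + 1×1.008 = 483.215 g/mol, of which 53.964 g is Al.
So Al makes up 53.964/483.215 = 0.1117 of the mass, i.e. 11.17%.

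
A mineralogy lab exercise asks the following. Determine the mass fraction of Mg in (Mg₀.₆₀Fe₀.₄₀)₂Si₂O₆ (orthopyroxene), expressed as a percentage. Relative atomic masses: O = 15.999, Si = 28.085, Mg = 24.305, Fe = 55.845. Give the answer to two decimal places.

12.90 weight percent

Molar mass of (Mg₀.₆₀Fe₀.₄₀)₂Si₂O₆: 1.20·24.305 + 0.80·55.845 + 2·28.085 + 6·15.999 = 226.006 g/mol.
Mass of Mg per formula unit: 1.20 × 24.305 = 29.166 g.
Weight fraction Mg = 29.166 / 226.006 = 0.1290.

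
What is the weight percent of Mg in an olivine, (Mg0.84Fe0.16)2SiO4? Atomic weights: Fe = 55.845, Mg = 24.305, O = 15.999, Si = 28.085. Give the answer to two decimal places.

M((Mg0.84Fe0.16)2SiO4) = 150.784 g/mol.
Mg contributes 1.68 × 24.305 = 40.832 g per mole.
40.832/150.784 = 0.2708 → 27.08%.

27.08 wt%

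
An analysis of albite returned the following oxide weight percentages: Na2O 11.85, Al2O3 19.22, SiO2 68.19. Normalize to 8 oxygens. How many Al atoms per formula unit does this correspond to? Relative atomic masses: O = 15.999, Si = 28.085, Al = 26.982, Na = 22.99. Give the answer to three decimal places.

Na2O (M=61.979): mol = 0.19119; Na = 0.38238, O = 0.19119.
Al2O3 (M=101.961): mol = 0.18850; Al = 0.37700, O = 0.56550.
SiO2 (M=60.083): mol = 1.13493; Si = 1.13493, O = 2.26986.
ΣO = 3.02655; factor = 8/ΣO = 2.64327.
Al apfu = 0.37700 × 2.64327 = 0.997.

0.997 Al apfu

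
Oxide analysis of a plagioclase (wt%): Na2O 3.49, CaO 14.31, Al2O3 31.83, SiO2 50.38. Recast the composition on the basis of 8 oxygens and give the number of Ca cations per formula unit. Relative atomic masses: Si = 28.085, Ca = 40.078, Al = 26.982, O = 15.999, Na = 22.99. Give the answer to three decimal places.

3.49 wt% Na2O ÷ 61.979 g/mol = 0.05631 mol, giving 0.11262 Na and 0.05631 O.
14.31 wt% CaO ÷ 56.077 g/mol = 0.25518 mol, giving 0.25518 Ca and 0.25518 O.
31.83 wt% Al2O3 ÷ 101.961 g/mol = 0.31218 mol, giving 0.62436 Al and 0.93654 O.
50.38 wt% SiO2 ÷ 60.083 g/mol = 0.83851 mol, giving 0.83851 Si and 1.67702 O.
Oxygen sums to 2.92505; scaling by 8/2.92505 = 2.73500 puts the formula on 8 O.
Ca: 0.25518 × 2.73500 = 0.698 atoms per formula unit.

0.698 Ca apfu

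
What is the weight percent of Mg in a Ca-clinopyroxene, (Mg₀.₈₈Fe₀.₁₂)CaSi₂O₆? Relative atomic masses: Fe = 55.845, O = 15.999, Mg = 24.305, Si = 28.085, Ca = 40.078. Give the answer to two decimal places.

Formula mass = 0.88·24.305 + 0.12·55.845 + 1·40.078 + 2·28.085 + 6·15.999 = 220.332 g/mol, of which 21.388 g is Mg.
So Mg makes up 21.388/220.332 = 0.0971 of the mass, i.e. 9.71%.

9.71 mass %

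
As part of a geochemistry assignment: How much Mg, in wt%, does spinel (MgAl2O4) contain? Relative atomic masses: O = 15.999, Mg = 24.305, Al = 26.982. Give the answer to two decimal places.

M(MgAl2O4) = 142.265 g/mol.
Mg contributes 1 × 24.305 = 24.305 g per mole.
24.305/142.265 = 0.1708 → 17.08%.

17.08 wt%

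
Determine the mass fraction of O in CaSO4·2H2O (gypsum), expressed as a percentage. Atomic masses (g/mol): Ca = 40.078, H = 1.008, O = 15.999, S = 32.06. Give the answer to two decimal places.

Molar mass of CaSO4·2H2O: 1×40.078 + 1×32.06 + 6×15.999 + 4×1.008 = 172.164 g/mol.
Mass of O per formula unit: 6 × 15.999 = 95.994 g.
Weight fraction O = 95.994 / 172.164 = 0.5576.

55.76 wt%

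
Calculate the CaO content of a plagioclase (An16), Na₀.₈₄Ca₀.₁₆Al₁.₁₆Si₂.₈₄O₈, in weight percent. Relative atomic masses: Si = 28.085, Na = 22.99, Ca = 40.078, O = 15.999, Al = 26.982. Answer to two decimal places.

Molar mass of Na₀.₈₄Ca₀.₁₆Al₁.₁₆Si₂.₈₄O₈ = 0.84×22.99 + 0.16×40.078 + 1.16×26.982 + 2.84×28.085 + 8×15.999 = 264.777 g/mol.
Each formula unit contains 0.16 Ca, equivalent to 0.16/1 = 0.1600 mol CaO.
M(CaO) = 1×40.078 + 1×15.999 = 56.077 g/mol.
Mass of CaO per formula unit = 0.1600 × 56.077 = 8.972 g.
CaO wt% = 8.972 / 264.777 × 100 = 3.39%.

3.39 wt%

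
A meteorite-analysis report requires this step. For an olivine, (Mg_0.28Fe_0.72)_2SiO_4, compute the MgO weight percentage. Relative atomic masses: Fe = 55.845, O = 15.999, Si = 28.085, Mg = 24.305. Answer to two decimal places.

12.13 wt%

Molar mass of (Mg_0.28Fe_0.72)_2SiO_4 = 0.56·24.305 + 1.44·55.845 + 1·28.085 + 4·15.999 = 186.109 g/mol.
Each formula unit contains 0.56 Mg, equivalent to 0.56/1 = 0.5600 mol MgO.
M(MgO) = 1×24.305 + 1×15.999 = 40.304 g/mol.
Mass of MgO per formula unit = 0.5600 × 40.304 = 22.570 g.
MgO wt% = 22.570 / 186.109 × 100 = 12.13%.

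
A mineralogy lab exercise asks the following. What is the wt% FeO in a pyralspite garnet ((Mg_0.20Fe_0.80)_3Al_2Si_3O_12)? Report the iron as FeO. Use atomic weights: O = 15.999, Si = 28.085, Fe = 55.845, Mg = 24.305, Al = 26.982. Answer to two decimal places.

36.01 wt%

Molar mass of (Mg_0.20Fe_0.80)_3Al_2Si_3O_12 = 0.60×24.305 + 2.40×55.845 + 2×26.982 + 3×28.085 + 12×15.999 = 478.818 g/mol.
Each formula unit contains 2.40 Fe, equivalent to 2.40/1 = 2.4000 mol FeO.
M(FeO) = 1×55.845 + 1×15.999 = 71.844 g/mol.
Mass of FeO per formula unit = 2.4000 × 71.844 = 172.426 g.
FeO wt% = 172.426 / 478.818 × 100 = 36.01%.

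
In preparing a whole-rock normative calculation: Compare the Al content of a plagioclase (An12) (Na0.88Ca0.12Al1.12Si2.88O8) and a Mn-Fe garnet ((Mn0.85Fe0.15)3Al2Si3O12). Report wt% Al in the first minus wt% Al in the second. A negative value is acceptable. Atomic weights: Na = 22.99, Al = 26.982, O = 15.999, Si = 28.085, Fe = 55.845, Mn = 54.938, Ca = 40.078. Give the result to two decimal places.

0.55 percentage points

Al in Na0.88Ca0.12Al1.12Si2.88O8: molar mass 264.137 g/mol; 1.12×26.982 = 30.220 g → 11.44 wt%.
Al in (Mn0.85Fe0.15)3Al2Si3O12: molar mass 495.429 g/mol; 2×26.982 = 53.964 g → 10.89 wt%.
Difference = 11.44 − 10.89 = 0.55 percentage points.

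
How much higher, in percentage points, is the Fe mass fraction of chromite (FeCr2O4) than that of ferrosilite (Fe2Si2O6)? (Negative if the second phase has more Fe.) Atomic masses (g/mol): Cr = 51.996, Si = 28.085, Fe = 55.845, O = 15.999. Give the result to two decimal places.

-17.38 percentage points

First mineral: 55.845 g Fe in 223.833 g formula = 24.95 wt% Fe.
Second mineral: 111.690 g Fe in 263.854 g formula = 42.33 wt% Fe.
24.95% − 42.33% gives a difference of -17.38 percentage points.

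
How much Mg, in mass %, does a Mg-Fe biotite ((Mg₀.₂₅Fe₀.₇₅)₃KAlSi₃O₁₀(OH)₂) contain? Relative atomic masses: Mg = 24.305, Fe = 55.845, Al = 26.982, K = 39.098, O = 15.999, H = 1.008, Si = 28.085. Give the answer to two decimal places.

3.73 mass %

M((Mg₀.₂₅Fe₀.₇₅)₃KAlSi₃O₁₀(OH)₂) = 488.219 g/mol.
Mg contributes 0.75 × 24.305 = 18.229 g per mole.
18.229/488.219 = 0.0373 → 3.73%.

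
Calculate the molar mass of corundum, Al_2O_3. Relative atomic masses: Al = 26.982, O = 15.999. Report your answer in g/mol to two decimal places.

M = 2×26.982 + 3×15.999

101.96 g/mol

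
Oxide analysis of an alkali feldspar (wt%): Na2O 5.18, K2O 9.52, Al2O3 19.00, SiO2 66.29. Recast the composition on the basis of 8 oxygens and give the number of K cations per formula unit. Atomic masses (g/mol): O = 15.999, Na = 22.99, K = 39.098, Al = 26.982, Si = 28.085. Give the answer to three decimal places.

5.18 wt% Na2O ÷ 61.979 g/mol = 0.08358 mol, giving 0.16716 Na and 0.08358 O.
9.52 wt% K2O ÷ 94.195 g/mol = 0.10107 mol, giving 0.20214 K and 0.10107 O.
19.00 wt% Al2O3 ÷ 101.961 g/mol = 0.18635 mol, giving 0.37270 Al and 0.55905 O.
66.29 wt% SiO2 ÷ 60.083 g/mol = 1.10331 mol, giving 1.10331 Si and 2.20662 O.
Oxygen sums to 2.95032; scaling by 8/2.95032 = 2.71157 puts the formula on 8 O.
K: 0.20214 × 2.71157 = 0.548 atoms per formula unit.

0.548 K apfu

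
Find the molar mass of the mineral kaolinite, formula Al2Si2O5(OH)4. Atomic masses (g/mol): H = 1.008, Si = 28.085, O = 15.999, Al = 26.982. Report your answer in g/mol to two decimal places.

Al: 2 × 26.982 = 53.9640
Si: 2 × 28.085 = 56.1700
O: 9 × 15.999 = 143.9910
H: 4 × 1.008 = 4.0320
Summing the contributions gives the formula mass.

258.16 g/mol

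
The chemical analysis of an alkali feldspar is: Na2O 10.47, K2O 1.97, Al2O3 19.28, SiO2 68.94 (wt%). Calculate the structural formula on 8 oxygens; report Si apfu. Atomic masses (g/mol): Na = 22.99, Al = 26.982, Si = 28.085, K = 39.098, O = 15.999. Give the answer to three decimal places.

Na2O (M=61.979): mol = 0.16893; Na = 0.33786, O = 0.16893.
K2O (M=94.195): mol = 0.02091; K = 0.04182, O = 0.02091.
Al2O3 (M=101.961): mol = 0.18909; Al = 0.37818, O = 0.56727.
SiO2 (M=60.083): mol = 1.14741; Si = 1.14741, O = 2.29482.
ΣO = 3.05193; factor = 8/ΣO = 2.62129.
Si apfu = 1.14741 × 2.62129 = 3.008.

3.008 Si apfu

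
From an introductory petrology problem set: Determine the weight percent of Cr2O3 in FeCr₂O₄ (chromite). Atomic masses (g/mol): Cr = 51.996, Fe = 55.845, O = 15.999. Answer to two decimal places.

Formula mass = 223.833 g/mol.
2 Cr → 1.0000 mol Cr2O3 per formula unit; M(Cr2O3) = 151.989, so Cr2O3 mass = 151.989 g.
151.989/223.833 × 100 = 67.90 wt%.

67.90 wt%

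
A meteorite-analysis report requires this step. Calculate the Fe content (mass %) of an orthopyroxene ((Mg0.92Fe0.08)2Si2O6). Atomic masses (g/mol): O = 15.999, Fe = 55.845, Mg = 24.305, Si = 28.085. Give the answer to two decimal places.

M((Mg0.92Fe0.08)2Si2O6) = 205.820 g/mol.
Fe contributes 0.16 × 55.845 = 8.935 g per mole.
8.935/205.820 = 0.0434 → 4.34%.

4.34 mass %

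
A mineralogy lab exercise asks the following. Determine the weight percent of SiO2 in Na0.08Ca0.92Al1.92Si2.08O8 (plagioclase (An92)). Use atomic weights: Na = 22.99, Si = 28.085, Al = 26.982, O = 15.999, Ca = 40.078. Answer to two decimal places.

45.13 wt%

Molar mass of Na0.08Ca0.92Al1.92Si2.08O8 = 0.08×22.99 + 0.92×40.078 + 1.92×26.982 + 2.08×28.085 + 8×15.999 = 276.925 g/mol.
Each formula unit contains 2.08 Si, equivalent to 2.08/1 = 2.0800 mol SiO2.
M(SiO2) = 1×28.085 + 2×15.999 = 60.083 g/mol.
Mass of SiO2 per formula unit = 2.0800 × 60.083 = 124.973 g.
SiO2 wt% = 124.973 / 276.925 × 100 = 45.13%.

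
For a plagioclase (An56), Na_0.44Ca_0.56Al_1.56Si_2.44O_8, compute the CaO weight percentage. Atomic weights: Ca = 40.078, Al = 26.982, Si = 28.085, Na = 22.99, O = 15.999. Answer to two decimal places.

Formula mass = 271.171 g/mol.
0.56 Ca → 0.5600 mol CaO per formula unit; M(CaO) = 56.077, so CaO mass = 31.403 g.
31.403/271.171 × 100 = 11.58 wt%.

11.58 wt%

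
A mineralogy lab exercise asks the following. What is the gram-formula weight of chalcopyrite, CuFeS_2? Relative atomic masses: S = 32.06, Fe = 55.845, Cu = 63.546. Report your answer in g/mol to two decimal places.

183.51 g/mol

The formula mass is the sum 1·63.546 + 1·55.845 + 2·32.06.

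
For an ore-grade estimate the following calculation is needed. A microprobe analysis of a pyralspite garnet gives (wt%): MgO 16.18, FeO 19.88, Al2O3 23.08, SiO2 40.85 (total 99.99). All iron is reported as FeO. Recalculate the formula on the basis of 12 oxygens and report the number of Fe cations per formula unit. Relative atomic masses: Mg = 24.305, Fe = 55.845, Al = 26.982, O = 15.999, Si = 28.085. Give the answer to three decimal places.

16.18 wt% MgO ÷ 40.304 g/mol = 0.40145 mol, giving 0.40145 Mg and 0.40145 O.
19.88 wt% FeO ÷ 71.844 g/mol = 0.27671 mol, giving 0.27671 Fe and 0.27671 O.
23.08 wt% Al2O3 ÷ 101.961 g/mol = 0.22636 mol, giving 0.45272 Al and 0.67908 O.
40.85 wt% SiO2 ÷ 60.083 g/mol = 0.67989 mol, giving 0.67989 Si and 1.35978 O.
Oxygen sums to 2.71702; scaling by 12/2.71702 = 4.41660 puts the formula on 12 O.
Fe: 0.27671 × 4.41660 = 1.222 atoms per formula unit.

1.222 Fe apfu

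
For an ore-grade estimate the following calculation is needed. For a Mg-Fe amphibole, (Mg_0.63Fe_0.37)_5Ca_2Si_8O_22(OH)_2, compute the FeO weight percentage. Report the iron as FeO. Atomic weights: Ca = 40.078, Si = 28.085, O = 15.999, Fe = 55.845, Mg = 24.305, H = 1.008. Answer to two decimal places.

M((Mg_0.63Fe_0.37)_5Ca_2Si_8O_22(OH)_2) = 870.702 g/mol; M(FeO) = 71.844 g/mol.
Moles FeO per formula unit = 1.85 Fe ÷ 1 = 1.8500.
FeO fraction = (1.8500 × 71.844) / 870.702 = 132.911/870.702 = 0.1526.

15.26 wt%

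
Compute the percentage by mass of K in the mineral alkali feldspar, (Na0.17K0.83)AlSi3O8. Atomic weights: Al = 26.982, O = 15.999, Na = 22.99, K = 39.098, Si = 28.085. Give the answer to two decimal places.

11.78 weight percent

M((Na0.17K0.83)AlSi3O8) = 275.589 g/mol.
K contributes 0.83 × 39.098 = 32.451 g per mole.
32.451/275.589 = 0.1178 → 11.78%.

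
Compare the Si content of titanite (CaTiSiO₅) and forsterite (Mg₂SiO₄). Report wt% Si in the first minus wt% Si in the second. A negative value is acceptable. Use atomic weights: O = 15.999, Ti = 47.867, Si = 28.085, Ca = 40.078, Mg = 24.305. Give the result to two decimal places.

-5.63 percentage points

M(CaTiSiO₅) = 196.025 g/mol, so wt% Si = 28.085/196.025 × 100 = 14.33%.
M(Mg₂SiO₄) = 140.691 g/mol, so wt% Si = 28.085/140.691 × 100 = 19.96%.
14.33 − 19.96 = -5.63 pp.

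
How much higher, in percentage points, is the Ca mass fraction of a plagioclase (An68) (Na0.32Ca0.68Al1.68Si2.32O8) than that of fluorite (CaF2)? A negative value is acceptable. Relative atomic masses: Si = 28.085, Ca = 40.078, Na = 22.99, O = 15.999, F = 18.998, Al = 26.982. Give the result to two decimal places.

First mineral: 27.253 g Ca in 273.089 g formula = 9.98 wt% Ca.
Second mineral: 40.078 g Ca in 78.074 g formula = 51.33 wt% Ca.
9.98% − 51.33% gives a difference of -41.35 percentage points.

-41.35 percentage points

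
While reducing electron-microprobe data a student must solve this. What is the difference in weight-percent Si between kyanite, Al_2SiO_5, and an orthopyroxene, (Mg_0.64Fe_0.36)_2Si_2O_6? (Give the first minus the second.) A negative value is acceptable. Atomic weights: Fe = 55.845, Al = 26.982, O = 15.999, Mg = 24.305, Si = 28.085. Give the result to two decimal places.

First mineral: 28.085 g Si in 162.044 g formula = 17.33 wt% Si.
Second mineral: 56.170 g Si in 223.483 g formula = 25.13 wt% Si.
17.33% − 25.13% gives a difference of -7.80 percentage points.

-7.80 percentage points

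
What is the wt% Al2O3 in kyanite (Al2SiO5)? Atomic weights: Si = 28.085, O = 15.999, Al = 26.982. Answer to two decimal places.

Formula mass = 162.044 g/mol.
2 Al → 1.0000 mol Al2O3 per formula unit; M(Al2O3) = 101.961, so Al2O3 mass = 101.961 g.
101.961/162.044 × 100 = 62.92 wt%.

62.92 wt%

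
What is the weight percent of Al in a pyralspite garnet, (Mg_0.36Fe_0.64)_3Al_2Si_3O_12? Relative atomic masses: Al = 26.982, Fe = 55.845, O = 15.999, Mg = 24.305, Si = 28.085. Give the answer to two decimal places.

11.64 wt%

Formula mass = 1.08×24.305 + 1.92×55.845 + 2×26.982 + 3×28.085 + 12×15.999 = 463.679 g/mol, of which 53.964 g is Al.
So Al makes up 53.964/463.679 = 0.1164 of the mass, i.e. 11.64%.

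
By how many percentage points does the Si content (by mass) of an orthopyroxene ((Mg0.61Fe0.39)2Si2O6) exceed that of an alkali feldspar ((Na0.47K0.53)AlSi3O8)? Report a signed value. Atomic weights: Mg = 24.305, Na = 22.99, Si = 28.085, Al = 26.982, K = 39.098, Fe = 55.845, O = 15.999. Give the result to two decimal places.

-6.20 percentage points

Si in (Mg0.61Fe0.39)2Si2O6: molar mass 225.375 g/mol; 2×28.085 = 56.170 g → 24.92 wt%.
Si in (Na0.47K0.53)AlSi3O8: molar mass 270.756 g/mol; 3×28.085 = 84.255 g → 31.12 wt%.
Difference = 24.92 − 31.12 = -6.20 percentage points.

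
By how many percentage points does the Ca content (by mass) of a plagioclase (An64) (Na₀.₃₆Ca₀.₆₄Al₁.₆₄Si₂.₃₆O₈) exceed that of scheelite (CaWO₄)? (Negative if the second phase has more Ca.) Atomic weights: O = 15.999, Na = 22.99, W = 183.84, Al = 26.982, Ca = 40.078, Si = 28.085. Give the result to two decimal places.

-4.51 percentage points

Ca in Na₀.₃₆Ca₀.₆₄Al₁.₆₄Si₂.₃₆O₈: molar mass 272.449 g/mol; 0.64×40.078 = 25.650 g → 9.41 wt%.
Ca in CaWO₄: molar mass 287.914 g/mol; 1×40.078 = 40.078 g → 13.92 wt%.
Difference = 9.41 − 13.92 = -4.51 percentage points.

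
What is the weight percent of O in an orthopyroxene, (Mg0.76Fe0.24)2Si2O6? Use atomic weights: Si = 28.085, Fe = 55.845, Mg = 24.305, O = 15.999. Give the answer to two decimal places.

Formula mass = 1.52·24.305 + 0.48·55.845 + 2·28.085 + 6·15.999 = 215.913 g/mol, of which 95.994 g is O.
So O makes up 95.994/215.913 = 0.4446 of the mass, i.e. 44.46%.

44.46 weight percent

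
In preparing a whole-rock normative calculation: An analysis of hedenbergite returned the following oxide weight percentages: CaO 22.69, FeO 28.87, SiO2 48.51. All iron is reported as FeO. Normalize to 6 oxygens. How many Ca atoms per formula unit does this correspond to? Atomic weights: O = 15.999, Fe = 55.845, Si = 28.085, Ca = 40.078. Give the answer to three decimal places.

1.003 Ca apfu

CaO (M=56.077): mol = 0.40462; Ca = 0.40462, O = 0.40462.
FeO (M=71.844): mol = 0.40184; Fe = 0.40184, O = 0.40184.
SiO2 (M=60.083): mol = 0.80738; Si = 0.80738, O = 1.61476.
ΣO = 2.42122; factor = 6/ΣO = 2.47809.
Ca apfu = 0.40462 × 2.47809 = 1.003.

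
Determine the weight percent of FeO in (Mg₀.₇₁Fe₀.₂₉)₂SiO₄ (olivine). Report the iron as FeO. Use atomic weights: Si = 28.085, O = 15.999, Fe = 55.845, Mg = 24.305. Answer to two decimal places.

26.21 wt%

Formula mass = 158.984 g/mol.
0.58 Fe → 0.5800 mol FeO per formula unit; M(FeO) = 71.844, so FeO mass = 41.670 g.
41.670/158.984 × 100 = 26.21 wt%.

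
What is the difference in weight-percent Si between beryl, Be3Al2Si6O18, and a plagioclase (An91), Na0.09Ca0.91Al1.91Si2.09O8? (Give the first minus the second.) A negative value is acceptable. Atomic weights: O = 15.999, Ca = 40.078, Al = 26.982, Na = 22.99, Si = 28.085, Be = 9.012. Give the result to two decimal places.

10.14 percentage points

First mineral: 168.510 g Si in 537.492 g formula = 31.35 wt% Si.
Second mineral: 58.698 g Si in 276.765 g formula = 21.21 wt% Si.
31.35% − 21.21% gives a difference of 10.14 percentage points.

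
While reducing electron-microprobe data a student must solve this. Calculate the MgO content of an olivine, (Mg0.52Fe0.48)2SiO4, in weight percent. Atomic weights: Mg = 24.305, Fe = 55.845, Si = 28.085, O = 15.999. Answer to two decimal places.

Formula mass = 170.969 g/mol.
1.04 Mg → 1.0400 mol MgO per formula unit; M(MgO) = 40.304, so MgO mass = 41.916 g.
41.916/170.969 × 100 = 24.52 wt%.

24.52 wt%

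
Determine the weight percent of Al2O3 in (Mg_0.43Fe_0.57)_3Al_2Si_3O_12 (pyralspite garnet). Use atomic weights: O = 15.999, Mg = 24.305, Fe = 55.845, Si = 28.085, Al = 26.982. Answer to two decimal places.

M((Mg_0.43Fe_0.57)_3Al_2Si_3O_12) = 457.055 g/mol; M(Al2O3) = 101.961 g/mol.
Moles Al2O3 per formula unit = 2 Al ÷ 2 = 1.0000.
Al2O3 fraction = (1.0000 × 101.961) / 457.055 = 101.961/457.055 = 0.2231.

22.31 wt%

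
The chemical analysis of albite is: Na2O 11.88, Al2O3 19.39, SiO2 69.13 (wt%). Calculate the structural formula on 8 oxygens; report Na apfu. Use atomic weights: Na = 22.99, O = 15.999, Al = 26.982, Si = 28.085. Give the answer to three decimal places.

1.001 Na apfu

Na2O: 11.88/61.979 = 0.19168 mol → 0.38336 mol Na, 0.19168 mol O.
Al2O3: 19.39/101.961 = 0.19017 mol → 0.38034 mol Al, 0.57051 mol O.
SiO2: 69.13/60.083 = 1.15058 mol → 1.15058 mol Si, 2.30116 mol O.
Total oxygen = 3.06335 mol. Normalization factor = 8/3.06335 = 2.61152.
Na per 8 O = 0.38336 × 2.61152 = 1.001.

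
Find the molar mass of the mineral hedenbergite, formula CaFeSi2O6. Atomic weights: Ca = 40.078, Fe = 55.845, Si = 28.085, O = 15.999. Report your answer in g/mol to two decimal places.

The formula mass is the sum 1·40.078 + 1·55.845 + 2·28.085 + 6·15.999.

248.09 g/mol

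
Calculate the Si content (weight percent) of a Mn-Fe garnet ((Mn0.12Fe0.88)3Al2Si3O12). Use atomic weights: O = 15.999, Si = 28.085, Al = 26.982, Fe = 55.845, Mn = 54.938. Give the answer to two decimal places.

Formula mass = 0.36·54.938 + 2.64·55.845 + 2·26.982 + 3·28.085 + 12·15.999 = 497.415 g/mol, of which 84.255 g is Si.
So Si makes up 84.255/497.415 = 0.1694 of the mass, i.e. 16.94%.

16.94 weight percent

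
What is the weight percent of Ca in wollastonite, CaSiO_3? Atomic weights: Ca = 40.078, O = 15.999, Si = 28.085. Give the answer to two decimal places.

34.50 weight percent

Formula mass = 1*40.078 + 1*28.085 + 3*15.999 = 116.160 g/mol, of which 40.078 g is Ca.
So Ca makes up 40.078/116.160 = 0.3450 of the mass, i.e. 34.50%.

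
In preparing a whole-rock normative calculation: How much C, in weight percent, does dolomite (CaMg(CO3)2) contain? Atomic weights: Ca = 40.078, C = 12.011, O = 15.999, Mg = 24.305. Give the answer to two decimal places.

M(CaMg(CO3)2) = 184.399 g/mol.
C contributes 2 × 12.011 = 24.022 g per mole.
24.022/184.399 = 0.1303 → 13.03%.

13.03 weight percent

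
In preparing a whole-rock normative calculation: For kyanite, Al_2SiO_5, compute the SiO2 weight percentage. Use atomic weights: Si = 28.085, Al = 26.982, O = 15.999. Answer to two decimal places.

37.08 wt%

M(Al_2SiO_5) = 162.044 g/mol; M(SiO2) = 60.083 g/mol.
Moles SiO2 per formula unit = 1 Si ÷ 1 = 1.0000.
SiO2 fraction = (1.0000 × 60.083) / 162.044 = 60.083/162.044 = 0.3708.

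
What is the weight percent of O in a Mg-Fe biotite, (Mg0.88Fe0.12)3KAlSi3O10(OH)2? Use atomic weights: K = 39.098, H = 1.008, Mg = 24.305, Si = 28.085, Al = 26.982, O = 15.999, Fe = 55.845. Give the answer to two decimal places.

44.79 wt%

Molar mass of (Mg0.88Fe0.12)3KAlSi3O10(OH)2: 2.64×24.305 + 0.36×55.845 + 1×39.098 + 1×26.982 + 3×28.085 + 12×15.999 + 2×1.008 = 428.608 g/mol.
Mass of O per formula unit: 12 × 15.999 = 191.988 g.
Weight fraction O = 191.988 / 428.608 = 0.4479.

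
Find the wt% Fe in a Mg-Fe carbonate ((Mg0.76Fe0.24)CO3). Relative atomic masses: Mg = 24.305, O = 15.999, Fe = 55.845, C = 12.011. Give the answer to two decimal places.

M((Mg0.76Fe0.24)CO3) = 91.883 g/mol.
Fe contributes 0.24 × 55.845 = 13.403 g per mole.
13.403/91.883 = 0.1459 → 14.59%.

14.59 mass %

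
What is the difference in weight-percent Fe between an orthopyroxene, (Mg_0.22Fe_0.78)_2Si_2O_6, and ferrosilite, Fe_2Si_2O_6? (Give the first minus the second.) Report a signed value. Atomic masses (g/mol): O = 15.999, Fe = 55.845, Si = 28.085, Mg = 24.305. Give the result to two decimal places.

-7.48 percentage points

First mineral: 87.118 g Fe in 249.976 g formula = 34.85 wt% Fe.
Second mineral: 111.690 g Fe in 263.854 g formula = 42.33 wt% Fe.
34.85% − 42.33% gives a difference of -7.48 percentage points.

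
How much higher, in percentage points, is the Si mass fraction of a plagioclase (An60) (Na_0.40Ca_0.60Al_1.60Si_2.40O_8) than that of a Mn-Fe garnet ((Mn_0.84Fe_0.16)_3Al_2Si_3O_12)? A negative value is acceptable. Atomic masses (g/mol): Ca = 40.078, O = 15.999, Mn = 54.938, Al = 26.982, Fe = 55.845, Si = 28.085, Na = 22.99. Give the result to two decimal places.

7.79 percentage points

M(Na_0.40Ca_0.60Al_1.60Si_2.40O_8) = 271.810 g/mol, so wt% Si = 67.404/271.810 × 100 = 24.80%.
M((Mn_0.84Fe_0.16)_3Al_2Si_3O_12) = 495.456 g/mol, so wt% Si = 84.255/495.456 × 100 = 17.01%.
24.80 − 17.01 = 7.79 pp.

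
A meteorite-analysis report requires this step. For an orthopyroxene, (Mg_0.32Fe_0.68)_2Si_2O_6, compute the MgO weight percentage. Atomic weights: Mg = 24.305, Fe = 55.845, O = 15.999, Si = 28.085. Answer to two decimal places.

10.59 wt%

M((Mg_0.32Fe_0.68)_2Si_2O_6) = 243.668 g/mol; M(MgO) = 40.304 g/mol.
Moles MgO per formula unit = 0.64 Mg ÷ 1 = 0.6400.
MgO fraction = (0.6400 × 40.304) / 243.668 = 25.795/243.668 = 0.1059.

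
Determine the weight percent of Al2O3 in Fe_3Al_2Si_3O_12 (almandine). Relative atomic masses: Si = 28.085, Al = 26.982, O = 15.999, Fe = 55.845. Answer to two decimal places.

20.48 wt%

Formula mass = 497.742 g/mol.
2 Al → 1.0000 mol Al2O3 per formula unit; M(Al2O3) = 101.961, so Al2O3 mass = 101.961 g.
101.961/497.742 × 100 = 20.48 wt%.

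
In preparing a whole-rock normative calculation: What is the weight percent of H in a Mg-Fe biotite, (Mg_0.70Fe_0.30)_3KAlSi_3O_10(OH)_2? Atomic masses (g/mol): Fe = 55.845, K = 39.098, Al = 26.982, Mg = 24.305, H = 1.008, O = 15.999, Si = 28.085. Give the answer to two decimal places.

0.45 wt%

Molar mass of (Mg_0.70Fe_0.30)_3KAlSi_3O_10(OH)_2: 2.10·24.305 + 0.90·55.845 + 1·39.098 + 1·26.982 + 3·28.085 + 12·15.999 + 2·1.008 = 445.640 g/mol.
Mass of H per formula unit: 2 × 1.008 = 2.016 g.
Weight fraction H = 2.016 / 445.640 = 0.0045.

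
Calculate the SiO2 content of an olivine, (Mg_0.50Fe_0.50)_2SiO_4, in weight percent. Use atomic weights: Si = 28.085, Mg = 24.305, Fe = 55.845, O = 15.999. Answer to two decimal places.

Molar mass of (Mg_0.50Fe_0.50)_2SiO_4 = 1×24.305 + 1×55.845 + 1×28.085 + 4×15.999 = 172.231 g/mol.
Each formula unit contains 1 Si, equivalent to 1/1 = 1.0000 mol SiO2.
M(SiO2) = 1×28.085 + 2×15.999 = 60.083 g/mol.
Mass of SiO2 per formula unit = 1.0000 × 60.083 = 60.083 g.
SiO2 wt% = 60.083 / 172.231 × 100 = 34.89%.

34.89 wt%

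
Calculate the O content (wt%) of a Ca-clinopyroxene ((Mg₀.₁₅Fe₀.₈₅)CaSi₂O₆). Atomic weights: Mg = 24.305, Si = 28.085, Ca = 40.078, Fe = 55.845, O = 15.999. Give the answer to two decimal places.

39.45 wt%

M((Mg₀.₁₅Fe₀.₈₅)CaSi₂O₆) = 243.356 g/mol.
O contributes 6 × 15.999 = 95.994 g per mole.
95.994/243.356 = 0.3945 → 39.45%.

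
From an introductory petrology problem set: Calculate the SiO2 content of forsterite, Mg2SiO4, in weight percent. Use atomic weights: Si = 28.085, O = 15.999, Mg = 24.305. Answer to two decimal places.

42.71 wt%

Formula mass = 140.691 g/mol.
1 Si → 1.0000 mol SiO2 per formula unit; M(SiO2) = 60.083, so SiO2 mass = 60.083 g.
60.083/140.691 × 100 = 42.71 wt%.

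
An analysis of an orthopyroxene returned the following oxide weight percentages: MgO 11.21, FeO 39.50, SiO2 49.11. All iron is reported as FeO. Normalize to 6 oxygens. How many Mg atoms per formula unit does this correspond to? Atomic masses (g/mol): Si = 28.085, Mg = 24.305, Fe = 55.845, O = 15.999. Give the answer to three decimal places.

0.678 Mg apfu

MgO (M=40.304): mol = 0.27814; Mg = 0.27814, O = 0.27814.
FeO (M=71.844): mol = 0.54980; Fe = 0.54980, O = 0.54980.
SiO2 (M=60.083): mol = 0.81737; Si = 0.81737, O = 1.63474.
ΣO = 2.46268; factor = 6/ΣO = 2.43637.
Mg apfu = 0.27814 × 2.43637 = 0.678.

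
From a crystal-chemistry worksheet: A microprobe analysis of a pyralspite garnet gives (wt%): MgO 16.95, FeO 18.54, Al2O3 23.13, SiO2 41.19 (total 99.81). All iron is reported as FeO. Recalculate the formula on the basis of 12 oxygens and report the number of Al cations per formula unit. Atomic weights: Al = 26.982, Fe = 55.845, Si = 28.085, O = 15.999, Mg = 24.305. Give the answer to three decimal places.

1.994 Al apfu

MgO (M=40.304): mol = 0.42055; Mg = 0.42055, O = 0.42055.
FeO (M=71.844): mol = 0.25806; Fe = 0.25806, O = 0.25806.
Al2O3 (M=101.961): mol = 0.22685; Al = 0.45370, O = 0.68055.
SiO2 (M=60.083): mol = 0.68555; Si = 0.68555, O = 1.37110.
ΣO = 2.73026; factor = 12/ΣO = 4.39519.
Al apfu = 0.45370 × 4.39519 = 1.994.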